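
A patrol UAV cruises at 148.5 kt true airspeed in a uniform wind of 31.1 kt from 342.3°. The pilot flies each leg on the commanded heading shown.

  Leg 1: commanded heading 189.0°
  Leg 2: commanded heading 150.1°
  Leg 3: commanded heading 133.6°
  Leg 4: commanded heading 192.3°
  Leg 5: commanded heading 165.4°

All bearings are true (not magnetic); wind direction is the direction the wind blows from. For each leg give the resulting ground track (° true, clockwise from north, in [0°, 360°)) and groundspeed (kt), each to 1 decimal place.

Leg 1: track=184.5°, groundspeed=176.8 kt
Leg 2: track=152.2°, groundspeed=179.0 kt
Leg 3: track=138.5°, groundspeed=176.4 kt
Leg 4: track=187.2°, groundspeed=176.1 kt
Leg 5: track=164.9°, groundspeed=179.6 kt

Leg 1: heading 189.0°; drift -4.5° → track 184.5°, groundspeed 176.8 kt
Leg 2: heading 150.1°; drift +2.1° → track 152.2°, groundspeed 179.0 kt
Leg 3: heading 133.6°; drift +4.9° → track 138.5°, groundspeed 176.4 kt
Leg 4: heading 192.3°; drift -5.1° → track 187.2°, groundspeed 176.1 kt
Leg 5: heading 165.4°; drift -0.5° → track 164.9°, groundspeed 179.6 kt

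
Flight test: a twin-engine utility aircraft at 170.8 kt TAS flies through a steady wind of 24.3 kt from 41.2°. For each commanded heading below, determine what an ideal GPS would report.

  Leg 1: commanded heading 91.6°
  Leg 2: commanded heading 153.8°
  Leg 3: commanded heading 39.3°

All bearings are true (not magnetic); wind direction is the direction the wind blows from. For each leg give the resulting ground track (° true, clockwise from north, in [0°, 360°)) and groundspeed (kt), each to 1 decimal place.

Leg 1: track=98.5°, groundspeed=156.4 kt
Leg 2: track=160.9°, groundspeed=181.5 kt
Leg 3: track=39.0°, groundspeed=146.5 kt

Leg 1: heading 91.6°; drift +6.9° → track 98.5°, groundspeed 156.4 kt
Leg 2: heading 153.8°; drift +7.1° → track 160.9°, groundspeed 181.5 kt
Leg 3: heading 39.3°; drift -0.3° → track 39.0°, groundspeed 146.5 kt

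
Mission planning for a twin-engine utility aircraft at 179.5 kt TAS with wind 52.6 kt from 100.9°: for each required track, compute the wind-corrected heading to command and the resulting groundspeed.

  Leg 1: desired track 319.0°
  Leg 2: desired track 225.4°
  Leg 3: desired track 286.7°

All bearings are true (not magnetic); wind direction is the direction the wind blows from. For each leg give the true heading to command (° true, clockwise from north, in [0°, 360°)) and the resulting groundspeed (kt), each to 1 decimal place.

Leg 1: desired track 319.0°; wind correction +10.4° → command heading 329.4°, groundspeed 217.9 kt
Leg 2: desired track 225.4°; wind correction -14.0° → command heading 211.4°, groundspeed 204.0 kt
Leg 3: desired track 286.7°; wind correction +1.7° → command heading 288.4°, groundspeed 231.8 kt

Leg 1: heading=329.4°, groundspeed=217.9 kt
Leg 2: heading=211.4°, groundspeed=204.0 kt
Leg 3: heading=288.4°, groundspeed=231.8 kt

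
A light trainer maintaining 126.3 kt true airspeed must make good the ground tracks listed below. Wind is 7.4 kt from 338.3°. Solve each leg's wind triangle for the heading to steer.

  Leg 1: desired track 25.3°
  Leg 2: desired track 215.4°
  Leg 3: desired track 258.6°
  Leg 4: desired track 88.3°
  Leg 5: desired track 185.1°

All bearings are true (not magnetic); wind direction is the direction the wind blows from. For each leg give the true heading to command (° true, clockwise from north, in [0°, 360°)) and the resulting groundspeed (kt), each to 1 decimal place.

Leg 1: heading=22.8°, groundspeed=121.1 kt
Leg 2: heading=218.2°, groundspeed=130.2 kt
Leg 3: heading=261.9°, groundspeed=124.8 kt
Leg 4: heading=85.1°, groundspeed=128.6 kt
Leg 5: heading=186.6°, groundspeed=132.9 kt

Leg 1: desired track 25.3°; wind correction -2.5° → command heading 22.8°, groundspeed 121.1 kt
Leg 2: desired track 215.4°; wind correction +2.8° → command heading 218.2°, groundspeed 130.2 kt
Leg 3: desired track 258.6°; wind correction +3.3° → command heading 261.9°, groundspeed 124.8 kt
Leg 4: desired track 88.3°; wind correction -3.2° → command heading 85.1°, groundspeed 128.6 kt
Leg 5: desired track 185.1°; wind correction +1.5° → command heading 186.6°, groundspeed 132.9 kt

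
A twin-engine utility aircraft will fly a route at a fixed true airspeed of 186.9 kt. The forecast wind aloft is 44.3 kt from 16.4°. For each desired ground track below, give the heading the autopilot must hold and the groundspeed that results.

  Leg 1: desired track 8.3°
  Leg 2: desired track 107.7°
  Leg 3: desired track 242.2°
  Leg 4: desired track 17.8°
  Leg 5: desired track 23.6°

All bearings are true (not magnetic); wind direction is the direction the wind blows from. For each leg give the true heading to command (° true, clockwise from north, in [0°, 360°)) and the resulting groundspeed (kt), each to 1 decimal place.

Leg 1: heading=10.2°, groundspeed=142.9 kt
Leg 2: heading=94.0°, groundspeed=182.6 kt
Leg 3: heading=252.0°, groundspeed=215.1 kt
Leg 4: heading=17.5°, groundspeed=142.6 kt
Leg 5: heading=21.9°, groundspeed=142.9 kt

Leg 1: desired track 8.3°; wind correction +1.9° → command heading 10.2°, groundspeed 142.9 kt
Leg 2: desired track 107.7°; wind correction -13.7° → command heading 94.0°, groundspeed 182.6 kt
Leg 3: desired track 242.2°; wind correction +9.8° → command heading 252.0°, groundspeed 215.1 kt
Leg 4: desired track 17.8°; wind correction -0.3° → command heading 17.5°, groundspeed 142.6 kt
Leg 5: desired track 23.6°; wind correction -1.7° → command heading 21.9°, groundspeed 142.9 kt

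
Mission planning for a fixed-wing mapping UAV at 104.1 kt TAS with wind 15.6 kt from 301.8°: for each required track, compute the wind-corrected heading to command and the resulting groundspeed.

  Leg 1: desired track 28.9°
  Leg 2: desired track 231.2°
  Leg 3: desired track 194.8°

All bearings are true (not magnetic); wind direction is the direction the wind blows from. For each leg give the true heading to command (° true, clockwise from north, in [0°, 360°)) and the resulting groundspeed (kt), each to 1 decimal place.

Leg 1: heading=20.3°, groundspeed=102.1 kt
Leg 2: heading=239.3°, groundspeed=97.9 kt
Leg 3: heading=203.0°, groundspeed=107.6 kt

Leg 1: desired track 28.9°; wind correction -8.6° → command heading 20.3°, groundspeed 102.1 kt
Leg 2: desired track 231.2°; wind correction +8.1° → command heading 239.3°, groundspeed 97.9 kt
Leg 3: desired track 194.8°; wind correction +8.2° → command heading 203.0°, groundspeed 107.6 kt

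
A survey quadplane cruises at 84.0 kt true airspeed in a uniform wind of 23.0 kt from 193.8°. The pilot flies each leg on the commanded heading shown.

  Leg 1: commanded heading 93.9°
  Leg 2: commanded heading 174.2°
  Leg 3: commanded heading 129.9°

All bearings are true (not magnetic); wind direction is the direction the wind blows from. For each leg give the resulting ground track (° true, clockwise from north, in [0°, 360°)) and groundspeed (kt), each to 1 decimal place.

Leg 1: track=79.5°, groundspeed=90.8 kt
Leg 2: track=167.1°, groundspeed=62.8 kt
Leg 3: track=114.3°, groundspeed=76.7 kt

Leg 1: heading 93.9°; drift -14.4° → track 79.5°, groundspeed 90.8 kt
Leg 2: heading 174.2°; drift -7.1° → track 167.1°, groundspeed 62.8 kt
Leg 3: heading 129.9°; drift -15.6° → track 114.3°, groundspeed 76.7 kt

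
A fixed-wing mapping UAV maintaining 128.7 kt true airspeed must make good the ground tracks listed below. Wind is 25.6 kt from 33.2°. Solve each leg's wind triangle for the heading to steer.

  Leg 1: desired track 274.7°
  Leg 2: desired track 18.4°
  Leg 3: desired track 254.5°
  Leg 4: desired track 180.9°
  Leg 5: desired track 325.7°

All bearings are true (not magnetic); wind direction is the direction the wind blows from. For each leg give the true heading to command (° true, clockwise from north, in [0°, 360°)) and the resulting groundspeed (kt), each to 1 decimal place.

Leg 1: heading=284.8°, groundspeed=138.9 kt
Leg 2: heading=21.3°, groundspeed=103.8 kt
Leg 3: heading=262.0°, groundspeed=146.8 kt
Leg 4: heading=174.8°, groundspeed=149.6 kt
Leg 5: heading=336.3°, groundspeed=116.7 kt

Leg 1: desired track 274.7°; wind correction +10.1° → command heading 284.8°, groundspeed 138.9 kt
Leg 2: desired track 18.4°; wind correction +2.9° → command heading 21.3°, groundspeed 103.8 kt
Leg 3: desired track 254.5°; wind correction +7.5° → command heading 262.0°, groundspeed 146.8 kt
Leg 4: desired track 180.9°; wind correction -6.1° → command heading 174.8°, groundspeed 149.6 kt
Leg 5: desired track 325.7°; wind correction +10.6° → command heading 336.3°, groundspeed 116.7 kt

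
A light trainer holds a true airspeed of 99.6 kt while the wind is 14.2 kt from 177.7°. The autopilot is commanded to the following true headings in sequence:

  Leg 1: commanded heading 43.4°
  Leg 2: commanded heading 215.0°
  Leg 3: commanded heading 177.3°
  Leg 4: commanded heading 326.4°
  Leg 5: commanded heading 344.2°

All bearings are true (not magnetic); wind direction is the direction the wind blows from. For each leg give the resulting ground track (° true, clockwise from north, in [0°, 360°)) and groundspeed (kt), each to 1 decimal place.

Leg 1: heading 43.4°; drift -5.3° → track 38.1°, groundspeed 110.0 kt
Leg 2: heading 215.0°; drift +5.6° → track 220.6°, groundspeed 88.7 kt
Leg 3: heading 177.3°; drift -0.1° → track 177.2°, groundspeed 85.4 kt
Leg 4: heading 326.4°; drift +3.8° → track 330.2°, groundspeed 112.0 kt
Leg 5: heading 344.2°; drift +1.7° → track 345.9°, groundspeed 113.5 kt

Leg 1: track=38.1°, groundspeed=110.0 kt
Leg 2: track=220.6°, groundspeed=88.7 kt
Leg 3: track=177.2°, groundspeed=85.4 kt
Leg 4: track=330.2°, groundspeed=112.0 kt
Leg 5: track=345.9°, groundspeed=113.5 kt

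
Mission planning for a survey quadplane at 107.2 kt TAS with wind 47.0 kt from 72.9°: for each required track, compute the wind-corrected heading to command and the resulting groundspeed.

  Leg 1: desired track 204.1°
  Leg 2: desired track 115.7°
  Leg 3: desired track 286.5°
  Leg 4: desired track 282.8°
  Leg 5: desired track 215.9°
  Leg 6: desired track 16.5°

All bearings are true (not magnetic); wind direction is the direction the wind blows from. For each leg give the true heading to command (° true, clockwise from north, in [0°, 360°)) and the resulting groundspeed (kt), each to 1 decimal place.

Leg 1: desired track 204.1°; wind correction -19.3° → command heading 184.8°, groundspeed 132.2 kt
Leg 2: desired track 115.7°; wind correction -17.3° → command heading 98.4°, groundspeed 67.8 kt
Leg 3: desired track 286.5°; wind correction +14.0° → command heading 300.5°, groundspeed 143.1 kt
Leg 4: desired track 282.8°; wind correction +12.6° → command heading 295.4°, groundspeed 145.4 kt
Leg 5: desired track 215.9°; wind correction -15.3° → command heading 200.6°, groundspeed 140.9 kt
Leg 6: desired track 16.5°; wind correction +21.4° → command heading 37.9°, groundspeed 73.8 kt

Leg 1: heading=184.8°, groundspeed=132.2 kt
Leg 2: heading=98.4°, groundspeed=67.8 kt
Leg 3: heading=300.5°, groundspeed=143.1 kt
Leg 4: heading=295.4°, groundspeed=145.4 kt
Leg 5: heading=200.6°, groundspeed=140.9 kt
Leg 6: heading=37.9°, groundspeed=73.8 kt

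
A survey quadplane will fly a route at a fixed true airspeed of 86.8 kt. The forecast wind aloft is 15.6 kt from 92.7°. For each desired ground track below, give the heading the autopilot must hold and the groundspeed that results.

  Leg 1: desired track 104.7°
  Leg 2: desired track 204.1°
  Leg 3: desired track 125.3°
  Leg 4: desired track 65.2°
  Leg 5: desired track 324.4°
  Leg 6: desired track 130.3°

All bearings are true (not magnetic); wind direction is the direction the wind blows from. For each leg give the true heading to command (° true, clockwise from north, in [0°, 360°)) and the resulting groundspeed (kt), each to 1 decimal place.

Leg 1: desired track 104.7°; wind correction -2.1° → command heading 102.6°, groundspeed 71.5 kt
Leg 2: desired track 204.1°; wind correction -9.6° → command heading 194.5°, groundspeed 91.3 kt
Leg 3: desired track 125.3°; wind correction -5.6° → command heading 119.7°, groundspeed 73.2 kt
Leg 4: desired track 65.2°; wind correction +4.8° → command heading 70.0°, groundspeed 72.7 kt
Leg 5: desired track 324.4°; wind correction +8.1° → command heading 332.5°, groundspeed 95.6 kt
Leg 6: desired track 130.3°; wind correction -6.3° → command heading 124.0°, groundspeed 73.9 kt

Leg 1: heading=102.6°, groundspeed=71.5 kt
Leg 2: heading=194.5°, groundspeed=91.3 kt
Leg 3: heading=119.7°, groundspeed=73.2 kt
Leg 4: heading=70.0°, groundspeed=72.7 kt
Leg 5: heading=332.5°, groundspeed=95.6 kt
Leg 6: heading=124.0°, groundspeed=73.9 kt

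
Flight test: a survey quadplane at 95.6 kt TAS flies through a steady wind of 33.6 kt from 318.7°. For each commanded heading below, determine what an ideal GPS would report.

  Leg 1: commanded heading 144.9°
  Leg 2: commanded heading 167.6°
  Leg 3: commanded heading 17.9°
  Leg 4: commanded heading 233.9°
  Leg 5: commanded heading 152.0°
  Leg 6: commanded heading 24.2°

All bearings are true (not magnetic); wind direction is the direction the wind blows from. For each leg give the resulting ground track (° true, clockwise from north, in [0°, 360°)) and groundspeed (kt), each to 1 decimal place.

Leg 1: track=143.3°, groundspeed=129.1 kt
Leg 2: track=160.2°, groundspeed=126.1 kt
Leg 3: track=38.1°, groundspeed=83.5 kt
Leg 4: track=214.0°, groundspeed=98.4 kt
Leg 5: track=148.6°, groundspeed=128.5 kt
Leg 6: track=44.7°, groundspeed=87.2 kt

Leg 1: heading 144.9°; drift -1.6° → track 143.3°, groundspeed 129.1 kt
Leg 2: heading 167.6°; drift -7.4° → track 160.2°, groundspeed 126.1 kt
Leg 3: heading 17.9°; drift +20.2° → track 38.1°, groundspeed 83.5 kt
Leg 4: heading 233.9°; drift -19.9° → track 214.0°, groundspeed 98.4 kt
Leg 5: heading 152.0°; drift -3.4° → track 148.6°, groundspeed 128.5 kt
Leg 6: heading 24.2°; drift +20.5° → track 44.7°, groundspeed 87.2 kt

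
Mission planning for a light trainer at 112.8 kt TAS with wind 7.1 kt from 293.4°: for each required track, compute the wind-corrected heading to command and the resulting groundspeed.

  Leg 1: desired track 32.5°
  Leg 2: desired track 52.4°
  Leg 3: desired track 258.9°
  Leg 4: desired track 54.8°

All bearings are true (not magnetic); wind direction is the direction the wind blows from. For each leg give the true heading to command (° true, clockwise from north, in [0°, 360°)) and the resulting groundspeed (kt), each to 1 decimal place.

Leg 1: heading=28.9°, groundspeed=113.7 kt
Leg 2: heading=49.2°, groundspeed=116.1 kt
Leg 3: heading=260.9°, groundspeed=106.9 kt
Leg 4: heading=51.7°, groundspeed=116.3 kt

Leg 1: desired track 32.5°; wind correction -3.6° → command heading 28.9°, groundspeed 113.7 kt
Leg 2: desired track 52.4°; wind correction -3.2° → command heading 49.2°, groundspeed 116.1 kt
Leg 3: desired track 258.9°; wind correction +2.0° → command heading 260.9°, groundspeed 106.9 kt
Leg 4: desired track 54.8°; wind correction -3.1° → command heading 51.7°, groundspeed 116.3 kt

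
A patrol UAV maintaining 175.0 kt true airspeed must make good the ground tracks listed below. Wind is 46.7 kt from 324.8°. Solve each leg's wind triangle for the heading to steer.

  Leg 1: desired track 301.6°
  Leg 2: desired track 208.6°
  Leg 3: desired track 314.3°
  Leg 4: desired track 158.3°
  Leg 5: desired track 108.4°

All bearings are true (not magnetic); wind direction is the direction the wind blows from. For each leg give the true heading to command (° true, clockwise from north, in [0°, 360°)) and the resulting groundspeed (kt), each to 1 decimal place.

Leg 1: heading=307.6°, groundspeed=131.1 kt
Leg 2: heading=222.5°, groundspeed=190.5 kt
Leg 3: heading=317.1°, groundspeed=128.9 kt
Leg 4: heading=161.9°, groundspeed=220.1 kt
Leg 5: heading=99.3°, groundspeed=210.4 kt

Leg 1: desired track 301.6°; wind correction +6.0° → command heading 307.6°, groundspeed 131.1 kt
Leg 2: desired track 208.6°; wind correction +13.9° → command heading 222.5°, groundspeed 190.5 kt
Leg 3: desired track 314.3°; wind correction +2.8° → command heading 317.1°, groundspeed 128.9 kt
Leg 4: desired track 158.3°; wind correction +3.6° → command heading 161.9°, groundspeed 220.1 kt
Leg 5: desired track 108.4°; wind correction -9.1° → command heading 99.3°, groundspeed 210.4 kt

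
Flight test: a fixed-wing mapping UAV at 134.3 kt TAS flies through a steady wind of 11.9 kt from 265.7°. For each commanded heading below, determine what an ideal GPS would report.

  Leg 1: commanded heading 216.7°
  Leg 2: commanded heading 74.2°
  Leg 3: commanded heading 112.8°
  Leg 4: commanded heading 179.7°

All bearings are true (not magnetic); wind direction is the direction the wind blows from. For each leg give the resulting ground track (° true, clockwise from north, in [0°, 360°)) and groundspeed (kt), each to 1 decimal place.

Leg 1: track=212.6°, groundspeed=126.8 kt
Leg 2: track=75.1°, groundspeed=146.0 kt
Leg 3: track=110.7°, groundspeed=145.0 kt
Leg 4: track=174.6°, groundspeed=134.0 kt

Leg 1: heading 216.7°; drift -4.1° → track 212.6°, groundspeed 126.8 kt
Leg 2: heading 74.2°; drift +0.9° → track 75.1°, groundspeed 146.0 kt
Leg 3: heading 112.8°; drift -2.1° → track 110.7°, groundspeed 145.0 kt
Leg 4: heading 179.7°; drift -5.1° → track 174.6°, groundspeed 134.0 kt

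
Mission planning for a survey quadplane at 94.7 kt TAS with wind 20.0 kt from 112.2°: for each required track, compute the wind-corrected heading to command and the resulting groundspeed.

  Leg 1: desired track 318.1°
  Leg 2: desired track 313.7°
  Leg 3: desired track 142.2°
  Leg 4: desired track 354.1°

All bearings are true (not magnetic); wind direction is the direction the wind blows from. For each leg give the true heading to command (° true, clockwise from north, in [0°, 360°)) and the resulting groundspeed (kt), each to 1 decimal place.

Leg 1: desired track 318.1°; wind correction +5.3° → command heading 323.4°, groundspeed 112.3 kt
Leg 2: desired track 313.7°; wind correction +4.4° → command heading 318.1°, groundspeed 113.0 kt
Leg 3: desired track 142.2°; wind correction -6.1° → command heading 136.1°, groundspeed 76.9 kt
Leg 4: desired track 354.1°; wind correction +10.7° → command heading 4.8°, groundspeed 102.5 kt

Leg 1: heading=323.4°, groundspeed=112.3 kt
Leg 2: heading=318.1°, groundspeed=113.0 kt
Leg 3: heading=136.1°, groundspeed=76.9 kt
Leg 4: heading=4.8°, groundspeed=102.5 kt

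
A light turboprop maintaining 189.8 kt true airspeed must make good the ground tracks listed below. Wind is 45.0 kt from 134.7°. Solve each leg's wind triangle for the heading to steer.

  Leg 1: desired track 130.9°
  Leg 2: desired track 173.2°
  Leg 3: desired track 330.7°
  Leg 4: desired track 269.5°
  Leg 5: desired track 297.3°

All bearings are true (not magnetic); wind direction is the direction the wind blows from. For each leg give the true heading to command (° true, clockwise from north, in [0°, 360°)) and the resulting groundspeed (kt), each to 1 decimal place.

Leg 1: desired track 130.9°; wind correction +0.9° → command heading 131.8°, groundspeed 144.9 kt
Leg 2: desired track 173.2°; wind correction -8.5° → command heading 164.7°, groundspeed 152.5 kt
Leg 3: desired track 330.7°; wind correction +3.7° → command heading 334.4°, groundspeed 232.7 kt
Leg 4: desired track 269.5°; wind correction -9.7° → command heading 259.8°, groundspeed 218.8 kt
Leg 5: desired track 297.3°; wind correction -4.1° → command heading 293.2°, groundspeed 232.3 kt

Leg 1: heading=131.8°, groundspeed=144.9 kt
Leg 2: heading=164.7°, groundspeed=152.5 kt
Leg 3: heading=334.4°, groundspeed=232.7 kt
Leg 4: heading=259.8°, groundspeed=218.8 kt
Leg 5: heading=293.2°, groundspeed=232.3 kt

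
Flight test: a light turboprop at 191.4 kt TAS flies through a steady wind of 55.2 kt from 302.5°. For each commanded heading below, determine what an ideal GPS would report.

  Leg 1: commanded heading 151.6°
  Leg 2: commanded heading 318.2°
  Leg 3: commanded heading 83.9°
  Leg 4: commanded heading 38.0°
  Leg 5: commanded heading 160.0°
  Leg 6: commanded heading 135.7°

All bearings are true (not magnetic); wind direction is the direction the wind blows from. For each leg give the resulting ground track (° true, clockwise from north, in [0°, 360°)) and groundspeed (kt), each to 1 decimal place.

Leg 1: heading 151.6°; drift -6.4° → track 145.2°, groundspeed 241.1 kt
Leg 2: heading 318.2°; drift +6.2° → track 324.4°, groundspeed 139.1 kt
Leg 3: heading 83.9°; drift +8.4° → track 92.3°, groundspeed 237.1 kt
Leg 4: heading 38.0°; drift +15.6° → track 53.6°, groundspeed 204.2 kt
Leg 5: heading 160.0°; drift -8.1° → track 151.9°, groundspeed 237.6 kt
Leg 6: heading 135.7°; drift -2.9° → track 132.8°, groundspeed 245.5 kt

Leg 1: track=145.2°, groundspeed=241.1 kt
Leg 2: track=324.4°, groundspeed=139.1 kt
Leg 3: track=92.3°, groundspeed=237.1 kt
Leg 4: track=53.6°, groundspeed=204.2 kt
Leg 5: track=151.9°, groundspeed=237.6 kt
Leg 6: track=132.8°, groundspeed=245.5 kt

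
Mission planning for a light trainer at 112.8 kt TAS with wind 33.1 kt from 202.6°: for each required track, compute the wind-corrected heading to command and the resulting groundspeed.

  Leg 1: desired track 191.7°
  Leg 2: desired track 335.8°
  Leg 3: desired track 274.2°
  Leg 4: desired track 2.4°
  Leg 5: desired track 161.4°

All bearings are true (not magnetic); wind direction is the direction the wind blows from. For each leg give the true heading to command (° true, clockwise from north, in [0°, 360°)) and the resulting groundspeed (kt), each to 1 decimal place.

Leg 1: heading=194.9°, groundspeed=80.1 kt
Leg 2: heading=323.4°, groundspeed=132.8 kt
Leg 3: heading=258.0°, groundspeed=97.9 kt
Leg 4: heading=356.6°, groundspeed=143.3 kt
Leg 5: heading=172.5°, groundspeed=85.8 kt

Leg 1: desired track 191.7°; wind correction +3.2° → command heading 194.9°, groundspeed 80.1 kt
Leg 2: desired track 335.8°; wind correction -12.4° → command heading 323.4°, groundspeed 132.8 kt
Leg 3: desired track 274.2°; wind correction -16.2° → command heading 258.0°, groundspeed 97.9 kt
Leg 4: desired track 2.4°; wind correction -5.8° → command heading 356.6°, groundspeed 143.3 kt
Leg 5: desired track 161.4°; wind correction +11.1° → command heading 172.5°, groundspeed 85.8 kt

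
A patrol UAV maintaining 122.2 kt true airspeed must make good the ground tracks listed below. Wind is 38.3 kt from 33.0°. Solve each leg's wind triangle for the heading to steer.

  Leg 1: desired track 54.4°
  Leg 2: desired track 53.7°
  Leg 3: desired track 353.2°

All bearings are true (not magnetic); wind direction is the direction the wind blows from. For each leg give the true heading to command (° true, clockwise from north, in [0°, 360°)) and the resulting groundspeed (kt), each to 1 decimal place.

Leg 1: heading=47.8°, groundspeed=85.7 kt
Leg 2: heading=47.3°, groundspeed=85.6 kt
Leg 3: heading=4.8°, groundspeed=90.3 kt

Leg 1: desired track 54.4°; wind correction -6.6° → command heading 47.8°, groundspeed 85.7 kt
Leg 2: desired track 53.7°; wind correction -6.4° → command heading 47.3°, groundspeed 85.6 kt
Leg 3: desired track 353.2°; wind correction +11.6° → command heading 4.8°, groundspeed 90.3 kt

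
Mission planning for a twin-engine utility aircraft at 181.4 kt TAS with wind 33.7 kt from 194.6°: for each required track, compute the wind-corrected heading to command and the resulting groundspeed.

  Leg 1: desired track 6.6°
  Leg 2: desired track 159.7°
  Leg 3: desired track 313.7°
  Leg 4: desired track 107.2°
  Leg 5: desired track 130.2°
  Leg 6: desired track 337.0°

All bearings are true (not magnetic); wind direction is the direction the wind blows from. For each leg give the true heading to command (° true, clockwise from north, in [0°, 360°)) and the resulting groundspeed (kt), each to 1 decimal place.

Leg 1: heading=5.1°, groundspeed=214.7 kt
Leg 2: heading=165.8°, groundspeed=152.7 kt
Leg 3: heading=304.4°, groundspeed=195.4 kt
Leg 4: heading=117.9°, groundspeed=176.7 kt
Leg 5: heading=139.8°, groundspeed=164.3 kt
Leg 6: heading=330.5°, groundspeed=206.9 kt

Leg 1: desired track 6.6°; wind correction -1.5° → command heading 5.1°, groundspeed 214.7 kt
Leg 2: desired track 159.7°; wind correction +6.1° → command heading 165.8°, groundspeed 152.7 kt
Leg 3: desired track 313.7°; wind correction -9.3° → command heading 304.4°, groundspeed 195.4 kt
Leg 4: desired track 107.2°; wind correction +10.7° → command heading 117.9°, groundspeed 176.7 kt
Leg 5: desired track 130.2°; wind correction +9.6° → command heading 139.8°, groundspeed 164.3 kt
Leg 6: desired track 337.0°; wind correction -6.5° → command heading 330.5°, groundspeed 206.9 kt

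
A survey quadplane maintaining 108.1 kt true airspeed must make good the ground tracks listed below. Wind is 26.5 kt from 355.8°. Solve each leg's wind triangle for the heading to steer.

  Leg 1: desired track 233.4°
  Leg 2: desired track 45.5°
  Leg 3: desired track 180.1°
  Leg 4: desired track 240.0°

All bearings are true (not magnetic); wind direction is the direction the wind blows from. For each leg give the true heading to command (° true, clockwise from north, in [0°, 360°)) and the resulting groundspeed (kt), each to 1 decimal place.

Leg 1: heading=245.3°, groundspeed=120.0 kt
Leg 2: heading=34.7°, groundspeed=89.1 kt
Leg 3: heading=181.2°, groundspeed=134.5 kt
Leg 4: heading=252.8°, groundspeed=117.0 kt

Leg 1: desired track 233.4°; wind correction +11.9° → command heading 245.3°, groundspeed 120.0 kt
Leg 2: desired track 45.5°; wind correction -10.8° → command heading 34.7°, groundspeed 89.1 kt
Leg 3: desired track 180.1°; wind correction +1.1° → command heading 181.2°, groundspeed 134.5 kt
Leg 4: desired track 240.0°; wind correction +12.8° → command heading 252.8°, groundspeed 117.0 kt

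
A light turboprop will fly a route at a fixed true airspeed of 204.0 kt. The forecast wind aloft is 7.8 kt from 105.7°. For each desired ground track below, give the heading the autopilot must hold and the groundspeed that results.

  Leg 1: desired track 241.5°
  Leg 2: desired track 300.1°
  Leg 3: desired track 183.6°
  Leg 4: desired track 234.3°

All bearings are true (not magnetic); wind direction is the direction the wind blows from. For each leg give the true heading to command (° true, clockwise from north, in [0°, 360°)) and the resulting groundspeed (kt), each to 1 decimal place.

Leg 1: desired track 241.5°; wind correction -1.5° → command heading 240.0°, groundspeed 209.5 kt
Leg 2: desired track 300.1°; wind correction +0.5° → command heading 300.6°, groundspeed 211.5 kt
Leg 3: desired track 183.6°; wind correction -2.1° → command heading 181.5°, groundspeed 202.2 kt
Leg 4: desired track 234.3°; wind correction -1.7° → command heading 232.6°, groundspeed 208.8 kt

Leg 1: heading=240.0°, groundspeed=209.5 kt
Leg 2: heading=300.6°, groundspeed=211.5 kt
Leg 3: heading=181.5°, groundspeed=202.2 kt
Leg 4: heading=232.6°, groundspeed=208.8 kt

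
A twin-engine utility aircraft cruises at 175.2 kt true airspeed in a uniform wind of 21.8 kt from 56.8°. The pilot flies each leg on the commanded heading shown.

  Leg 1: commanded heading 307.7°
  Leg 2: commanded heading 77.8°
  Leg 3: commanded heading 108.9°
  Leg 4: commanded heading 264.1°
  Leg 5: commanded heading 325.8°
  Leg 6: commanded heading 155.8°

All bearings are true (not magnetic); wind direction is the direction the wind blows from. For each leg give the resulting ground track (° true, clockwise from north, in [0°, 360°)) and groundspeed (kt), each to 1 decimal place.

Leg 1: heading 307.7°; drift -6.4° → track 301.3°, groundspeed 183.5 kt
Leg 2: heading 77.8°; drift +2.9° → track 80.7°, groundspeed 155.0 kt
Leg 3: heading 108.9°; drift +6.1° → track 115.0°, groundspeed 162.7 kt
Leg 4: heading 264.1°; drift -2.9° → track 261.2°, groundspeed 194.8 kt
Leg 5: heading 325.8°; drift -7.1° → track 318.7°, groundspeed 176.9 kt
Leg 6: heading 155.8°; drift +6.9° → track 162.7°, groundspeed 179.9 kt

Leg 1: track=301.3°, groundspeed=183.5 kt
Leg 2: track=80.7°, groundspeed=155.0 kt
Leg 3: track=115.0°, groundspeed=162.7 kt
Leg 4: track=261.2°, groundspeed=194.8 kt
Leg 5: track=318.7°, groundspeed=176.9 kt
Leg 6: track=162.7°, groundspeed=179.9 kt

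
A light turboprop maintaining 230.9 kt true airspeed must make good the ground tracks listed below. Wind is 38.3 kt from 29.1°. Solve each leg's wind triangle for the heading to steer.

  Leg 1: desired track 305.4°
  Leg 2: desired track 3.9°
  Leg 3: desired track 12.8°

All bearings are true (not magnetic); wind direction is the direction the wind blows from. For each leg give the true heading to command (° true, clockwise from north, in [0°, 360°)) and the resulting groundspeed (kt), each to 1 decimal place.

Leg 1: desired track 305.4°; wind correction +9.5° → command heading 314.9°, groundspeed 223.5 kt
Leg 2: desired track 3.9°; wind correction +4.0° → command heading 7.9°, groundspeed 195.7 kt
Leg 3: desired track 12.8°; wind correction +2.7° → command heading 15.5°, groundspeed 193.9 kt

Leg 1: heading=314.9°, groundspeed=223.5 kt
Leg 2: heading=7.9°, groundspeed=195.7 kt
Leg 3: heading=15.5°, groundspeed=193.9 kt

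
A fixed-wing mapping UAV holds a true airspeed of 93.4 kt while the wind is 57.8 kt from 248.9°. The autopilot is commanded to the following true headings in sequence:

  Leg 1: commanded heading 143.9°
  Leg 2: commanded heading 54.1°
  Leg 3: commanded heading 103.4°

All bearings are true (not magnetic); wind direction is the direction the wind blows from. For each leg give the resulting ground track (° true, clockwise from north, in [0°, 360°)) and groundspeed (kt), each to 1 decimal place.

Leg 1: heading 143.9°; drift -27.3° → track 116.6°, groundspeed 121.9 kt
Leg 2: heading 54.1°; drift +5.6° → track 59.7°, groundspeed 150.0 kt
Leg 3: heading 103.4°; drift -13.1° → track 90.3°, groundspeed 144.8 kt

Leg 1: track=116.6°, groundspeed=121.9 kt
Leg 2: track=59.7°, groundspeed=150.0 kt
Leg 3: track=90.3°, groundspeed=144.8 kt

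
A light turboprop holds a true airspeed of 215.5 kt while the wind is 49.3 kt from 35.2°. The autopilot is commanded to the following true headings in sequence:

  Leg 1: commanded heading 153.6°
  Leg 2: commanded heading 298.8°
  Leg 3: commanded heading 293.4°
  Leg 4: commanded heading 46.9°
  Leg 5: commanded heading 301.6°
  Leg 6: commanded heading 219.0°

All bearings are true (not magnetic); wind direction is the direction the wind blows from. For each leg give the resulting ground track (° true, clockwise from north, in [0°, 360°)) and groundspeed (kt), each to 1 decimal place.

Leg 1: track=163.9°, groundspeed=242.9 kt
Leg 2: track=286.3°, groundspeed=226.4 kt
Leg 3: track=281.3°, groundspeed=230.7 kt
Leg 4: track=50.3°, groundspeed=167.5 kt
Leg 5: track=288.9°, groundspeed=224.1 kt
Leg 6: track=218.3°, groundspeed=264.7 kt

Leg 1: heading 153.6°; drift +10.3° → track 163.9°, groundspeed 242.9 kt
Leg 2: heading 298.8°; drift -12.5° → track 286.3°, groundspeed 226.4 kt
Leg 3: heading 293.4°; drift -12.1° → track 281.3°, groundspeed 230.7 kt
Leg 4: heading 46.9°; drift +3.4° → track 50.3°, groundspeed 167.5 kt
Leg 5: heading 301.6°; drift -12.7° → track 288.9°, groundspeed 224.1 kt
Leg 6: heading 219.0°; drift -0.7° → track 218.3°, groundspeed 264.7 kt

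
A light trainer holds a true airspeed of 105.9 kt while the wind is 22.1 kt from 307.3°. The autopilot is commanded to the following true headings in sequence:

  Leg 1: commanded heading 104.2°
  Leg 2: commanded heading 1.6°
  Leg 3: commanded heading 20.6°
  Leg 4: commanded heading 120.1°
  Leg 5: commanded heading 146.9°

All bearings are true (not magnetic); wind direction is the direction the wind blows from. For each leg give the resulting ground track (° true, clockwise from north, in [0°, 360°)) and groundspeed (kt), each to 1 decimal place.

Leg 1: track=108.1°, groundspeed=126.5 kt
Leg 2: track=12.5°, groundspeed=94.7 kt
Leg 3: track=32.6°, groundspeed=101.8 kt
Leg 4: track=121.3°, groundspeed=127.9 kt
Leg 5: track=143.6°, groundspeed=126.9 kt

Leg 1: heading 104.2°; drift +3.9° → track 108.1°, groundspeed 126.5 kt
Leg 2: heading 1.6°; drift +10.9° → track 12.5°, groundspeed 94.7 kt
Leg 3: heading 20.6°; drift +12.0° → track 32.6°, groundspeed 101.8 kt
Leg 4: heading 120.1°; drift +1.2° → track 121.3°, groundspeed 127.9 kt
Leg 5: heading 146.9°; drift -3.3° → track 143.6°, groundspeed 126.9 kt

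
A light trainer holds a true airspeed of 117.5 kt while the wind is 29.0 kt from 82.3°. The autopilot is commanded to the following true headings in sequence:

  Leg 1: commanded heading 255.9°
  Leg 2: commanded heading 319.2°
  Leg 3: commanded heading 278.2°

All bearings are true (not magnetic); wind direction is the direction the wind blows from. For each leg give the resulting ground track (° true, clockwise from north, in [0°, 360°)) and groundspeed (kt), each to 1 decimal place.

Leg 1: heading 255.9°; drift +1.3° → track 257.2°, groundspeed 146.4 kt
Leg 2: heading 319.2°; drift -10.3° → track 308.9°, groundspeed 135.5 kt
Leg 3: heading 278.2°; drift -3.1° → track 275.1°, groundspeed 145.6 kt

Leg 1: track=257.2°, groundspeed=146.4 kt
Leg 2: track=308.9°, groundspeed=135.5 kt
Leg 3: track=275.1°, groundspeed=145.6 kt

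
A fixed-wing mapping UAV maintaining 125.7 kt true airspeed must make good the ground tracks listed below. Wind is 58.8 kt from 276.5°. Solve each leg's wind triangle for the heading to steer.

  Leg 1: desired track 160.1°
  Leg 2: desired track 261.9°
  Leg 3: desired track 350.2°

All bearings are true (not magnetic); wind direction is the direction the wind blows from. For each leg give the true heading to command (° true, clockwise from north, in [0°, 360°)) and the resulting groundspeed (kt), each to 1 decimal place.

Leg 1: desired track 160.1°; wind correction +24.8° → command heading 184.9°, groundspeed 140.3 kt
Leg 2: desired track 261.9°; wind correction +6.8° → command heading 268.7°, groundspeed 67.9 kt
Leg 3: desired track 350.2°; wind correction -26.7° → command heading 323.5°, groundspeed 95.8 kt

Leg 1: heading=184.9°, groundspeed=140.3 kt
Leg 2: heading=268.7°, groundspeed=67.9 kt
Leg 3: heading=323.5°, groundspeed=95.8 kt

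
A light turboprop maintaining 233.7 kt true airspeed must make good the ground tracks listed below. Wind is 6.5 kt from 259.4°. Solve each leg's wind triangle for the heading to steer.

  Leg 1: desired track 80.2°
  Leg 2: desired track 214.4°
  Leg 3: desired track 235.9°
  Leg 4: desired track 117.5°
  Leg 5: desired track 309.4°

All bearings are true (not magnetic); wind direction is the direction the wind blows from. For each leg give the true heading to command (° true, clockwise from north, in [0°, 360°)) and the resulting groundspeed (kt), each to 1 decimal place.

Leg 1: heading=80.2°, groundspeed=240.2 kt
Leg 2: heading=215.5°, groundspeed=229.1 kt
Leg 3: heading=236.5°, groundspeed=227.7 kt
Leg 4: heading=118.5°, groundspeed=238.8 kt
Leg 5: heading=308.2°, groundspeed=229.5 kt

Leg 1: desired track 80.2°; wind correction +0.0° → command heading 80.2°, groundspeed 240.2 kt
Leg 2: desired track 214.4°; wind correction +1.1° → command heading 215.5°, groundspeed 229.1 kt
Leg 3: desired track 235.9°; wind correction +0.6° → command heading 236.5°, groundspeed 227.7 kt
Leg 4: desired track 117.5°; wind correction +1.0° → command heading 118.5°, groundspeed 238.8 kt
Leg 5: desired track 309.4°; wind correction -1.2° → command heading 308.2°, groundspeed 229.5 kt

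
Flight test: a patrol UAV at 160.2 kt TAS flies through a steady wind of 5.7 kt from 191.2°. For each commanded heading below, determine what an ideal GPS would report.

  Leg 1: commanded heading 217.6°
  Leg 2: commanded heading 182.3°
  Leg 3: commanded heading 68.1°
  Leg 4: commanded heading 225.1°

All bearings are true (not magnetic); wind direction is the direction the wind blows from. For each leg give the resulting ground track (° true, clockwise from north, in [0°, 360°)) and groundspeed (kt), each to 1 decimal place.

Leg 1: track=218.5°, groundspeed=155.1 kt
Leg 2: track=182.0°, groundspeed=154.6 kt
Leg 3: track=66.4°, groundspeed=163.4 kt
Leg 4: track=226.3°, groundspeed=155.5 kt

Leg 1: heading 217.6°; drift +0.9° → track 218.5°, groundspeed 155.1 kt
Leg 2: heading 182.3°; drift -0.3° → track 182.0°, groundspeed 154.6 kt
Leg 3: heading 68.1°; drift -1.7° → track 66.4°, groundspeed 163.4 kt
Leg 4: heading 225.1°; drift +1.2° → track 226.3°, groundspeed 155.5 kt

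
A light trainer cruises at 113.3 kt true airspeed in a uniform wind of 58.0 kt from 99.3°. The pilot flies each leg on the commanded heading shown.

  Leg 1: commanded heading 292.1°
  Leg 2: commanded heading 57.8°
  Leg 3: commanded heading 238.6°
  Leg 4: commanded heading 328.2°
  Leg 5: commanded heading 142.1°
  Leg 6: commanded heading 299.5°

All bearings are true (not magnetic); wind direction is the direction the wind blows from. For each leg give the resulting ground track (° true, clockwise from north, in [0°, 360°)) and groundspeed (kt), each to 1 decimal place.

Leg 1: heading 292.1°; drift -4.3° → track 287.8°, groundspeed 170.3 kt
Leg 2: heading 57.8°; drift -28.8° → track 29.0°, groundspeed 79.7 kt
Leg 3: heading 238.6°; drift +13.5° → track 252.1°, groundspeed 161.8 kt
Leg 4: heading 328.2°; drift -16.1° → track 312.1°, groundspeed 157.6 kt
Leg 5: heading 142.1°; drift +29.1° → track 171.2°, groundspeed 81.0 kt
Leg 6: heading 299.5°; drift -6.8° → track 292.7°, groundspeed 168.9 kt

Leg 1: track=287.8°, groundspeed=170.3 kt
Leg 2: track=29.0°, groundspeed=79.7 kt
Leg 3: track=252.1°, groundspeed=161.8 kt
Leg 4: track=312.1°, groundspeed=157.6 kt
Leg 5: track=171.2°, groundspeed=81.0 kt
Leg 6: track=292.7°, groundspeed=168.9 kt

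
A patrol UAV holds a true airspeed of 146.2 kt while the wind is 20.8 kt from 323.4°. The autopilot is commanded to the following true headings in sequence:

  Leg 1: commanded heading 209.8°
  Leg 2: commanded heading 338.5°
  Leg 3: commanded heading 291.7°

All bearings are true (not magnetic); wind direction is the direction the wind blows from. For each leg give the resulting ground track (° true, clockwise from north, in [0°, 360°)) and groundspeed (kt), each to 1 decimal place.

Leg 1: heading 209.8°; drift -7.0° → track 202.8°, groundspeed 155.7 kt
Leg 2: heading 338.5°; drift +2.5° → track 341.0°, groundspeed 126.2 kt
Leg 3: heading 291.7°; drift -4.9° → track 286.8°, groundspeed 129.0 kt

Leg 1: track=202.8°, groundspeed=155.7 kt
Leg 2: track=341.0°, groundspeed=126.2 kt
Leg 3: track=286.8°, groundspeed=129.0 kt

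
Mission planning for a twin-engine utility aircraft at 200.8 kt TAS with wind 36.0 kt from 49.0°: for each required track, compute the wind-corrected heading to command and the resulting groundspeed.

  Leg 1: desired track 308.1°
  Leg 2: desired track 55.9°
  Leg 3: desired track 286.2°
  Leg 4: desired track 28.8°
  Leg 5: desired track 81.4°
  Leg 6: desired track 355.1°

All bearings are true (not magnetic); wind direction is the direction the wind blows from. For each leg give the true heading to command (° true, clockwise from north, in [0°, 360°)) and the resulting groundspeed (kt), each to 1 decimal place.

Leg 1: heading=318.2°, groundspeed=204.5 kt
Leg 2: heading=54.7°, groundspeed=165.0 kt
Leg 3: heading=294.9°, groundspeed=218.0 kt
Leg 4: heading=32.3°, groundspeed=166.6 kt
Leg 5: heading=75.9°, groundspeed=169.5 kt
Leg 6: heading=3.4°, groundspeed=177.5 kt

Leg 1: desired track 308.1°; wind correction +10.1° → command heading 318.2°, groundspeed 204.5 kt
Leg 2: desired track 55.9°; wind correction -1.2° → command heading 54.7°, groundspeed 165.0 kt
Leg 3: desired track 286.2°; wind correction +8.7° → command heading 294.9°, groundspeed 218.0 kt
Leg 4: desired track 28.8°; wind correction +3.5° → command heading 32.3°, groundspeed 166.6 kt
Leg 5: desired track 81.4°; wind correction -5.5° → command heading 75.9°, groundspeed 169.5 kt
Leg 6: desired track 355.1°; wind correction +8.3° → command heading 3.4°, groundspeed 177.5 kt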